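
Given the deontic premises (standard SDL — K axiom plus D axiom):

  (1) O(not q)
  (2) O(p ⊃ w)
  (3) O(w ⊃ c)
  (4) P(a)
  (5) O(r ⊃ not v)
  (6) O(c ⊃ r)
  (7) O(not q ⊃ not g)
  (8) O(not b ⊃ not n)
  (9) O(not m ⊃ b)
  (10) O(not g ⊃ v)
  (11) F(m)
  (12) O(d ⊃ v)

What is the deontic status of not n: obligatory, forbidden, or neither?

Premise 8 is O(not b ⊃ not n), but O(not b) is not derivable from the premises, so it does not yield O(not n).
No premise or chain of K-axiom applications forces O(not n), and none forces O(n). So not n is neither obligatory nor forbidden under these norms.

Neither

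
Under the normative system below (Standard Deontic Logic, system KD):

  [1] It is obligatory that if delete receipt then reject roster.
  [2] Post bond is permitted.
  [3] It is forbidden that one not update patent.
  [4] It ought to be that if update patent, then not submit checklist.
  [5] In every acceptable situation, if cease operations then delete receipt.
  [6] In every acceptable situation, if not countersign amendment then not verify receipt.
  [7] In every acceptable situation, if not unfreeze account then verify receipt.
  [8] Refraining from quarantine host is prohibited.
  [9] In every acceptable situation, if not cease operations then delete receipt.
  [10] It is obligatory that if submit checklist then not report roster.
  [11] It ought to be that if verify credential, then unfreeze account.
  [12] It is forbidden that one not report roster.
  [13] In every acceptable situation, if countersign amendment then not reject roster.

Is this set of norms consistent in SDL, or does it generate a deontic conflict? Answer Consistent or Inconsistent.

Premise 10 is O(submit_checklist → ¬report_roster), but O(submit_checklist) is not derivable from the premises, so it does not yield O(¬report_roster).
So O(¬report_roster) is not derivable, and the apparent clash with O(report_roster) does not arise.
A world satisfying every obligation exists (e.g. cease_operations=false, countersign_amendment=false, delete_receipt=true, post_bond=false, quarantine_host=true, reject_roster=true, report_roster=true, submit_checklist=false, unfreeze_account=true, update_patent=true, verify_credential=false, verify_receipt=false); no atom is both obligatory and forbidden, so the set is consistent.

Consistent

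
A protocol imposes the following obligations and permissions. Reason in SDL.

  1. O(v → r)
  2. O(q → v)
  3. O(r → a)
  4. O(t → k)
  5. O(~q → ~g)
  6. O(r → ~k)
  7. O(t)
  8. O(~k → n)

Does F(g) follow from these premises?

From premise 7 we have O(t).
From O(t) and premise 4, O(t → k), we obtain O(k).
Premise 6, O(r → ~k), contraposes to O(k → ~r); with O(k) we get O(~r).
Premise 1, O(v → r), contraposes to O(~r → ~v); with O(~r) we get O(~v).
Premise 2, O(q → v), contraposes to O(~v → ~q); with O(~v) we get O(~q).
Applying K to premise 5 (O(~q → ~g)) and O(~q) yields O(~g).
Premises 3, 8 do not contribute to this derivation.
So O(~g) holds, i.e. F(g). The claim follows.

Yes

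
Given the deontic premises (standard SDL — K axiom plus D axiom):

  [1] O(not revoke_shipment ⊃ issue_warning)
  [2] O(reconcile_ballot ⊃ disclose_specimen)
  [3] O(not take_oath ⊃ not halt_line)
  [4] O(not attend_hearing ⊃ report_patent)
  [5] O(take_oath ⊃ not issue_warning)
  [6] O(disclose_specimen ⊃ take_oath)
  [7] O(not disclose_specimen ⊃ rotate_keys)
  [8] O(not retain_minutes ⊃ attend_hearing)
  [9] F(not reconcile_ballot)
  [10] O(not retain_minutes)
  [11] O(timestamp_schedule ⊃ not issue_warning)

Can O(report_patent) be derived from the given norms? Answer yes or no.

Premise 4 is O(not attend_hearing ⊃ report_patent), but O(not attend_hearing) is not derivable from the premises, so it does not yield O(report_patent).
No other premise forces O(report_patent). An ideal world satisfying every premise can still have report_patent false, so O(report_patent) is not derivable.

No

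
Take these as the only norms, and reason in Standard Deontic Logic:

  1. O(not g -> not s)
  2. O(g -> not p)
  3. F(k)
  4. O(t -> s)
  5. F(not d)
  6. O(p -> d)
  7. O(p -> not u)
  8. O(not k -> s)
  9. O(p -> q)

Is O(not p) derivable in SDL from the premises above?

Premise 3, F(k), is equivalent to O(not k).
Premise 8 is O(not k -> s); since O(not k), deontic closure gives O(s).
Premise 1 is O(not g -> not s); contrapositively O(s -> g). Since O(s) holds, K gives O(g).
With premise 2, O(g -> not p), the K-axiom yields O(not p).
Premises 4, 5, 6, 7, 9 do not contribute to this derivation.
So O(not p) follows.

Yes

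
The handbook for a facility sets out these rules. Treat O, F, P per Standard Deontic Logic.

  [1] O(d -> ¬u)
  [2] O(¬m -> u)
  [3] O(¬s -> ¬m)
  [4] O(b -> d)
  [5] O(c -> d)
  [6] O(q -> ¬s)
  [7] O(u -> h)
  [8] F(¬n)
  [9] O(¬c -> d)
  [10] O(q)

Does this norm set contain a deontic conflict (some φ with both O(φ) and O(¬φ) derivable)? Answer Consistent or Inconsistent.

By case analysis on c: premise 5 gives O(c -> d) and premise 9 gives O(¬c -> d), so O(d) either way.
Applying K to premise 1 (O(d -> ¬u)) and O(d) yields O(¬u).
The contrapositive of premise 2 (O(¬m -> u)) is O(¬u -> m), and O(¬u) is already established, so O(m).
The contrapositive of premise 3 (O(¬s -> ¬m)) is O(m -> s), and O(m) is already established, so O(s).
Premise 6, O(q -> ¬s), contraposes to O(s -> ¬q); with O(s) we get O(¬q).
But premise 10 directly asserts O(q).
We now have both O(¬q) and O(q) — q is simultaneously obligatory and forbidden, violating the D-axiom.

Inconsistent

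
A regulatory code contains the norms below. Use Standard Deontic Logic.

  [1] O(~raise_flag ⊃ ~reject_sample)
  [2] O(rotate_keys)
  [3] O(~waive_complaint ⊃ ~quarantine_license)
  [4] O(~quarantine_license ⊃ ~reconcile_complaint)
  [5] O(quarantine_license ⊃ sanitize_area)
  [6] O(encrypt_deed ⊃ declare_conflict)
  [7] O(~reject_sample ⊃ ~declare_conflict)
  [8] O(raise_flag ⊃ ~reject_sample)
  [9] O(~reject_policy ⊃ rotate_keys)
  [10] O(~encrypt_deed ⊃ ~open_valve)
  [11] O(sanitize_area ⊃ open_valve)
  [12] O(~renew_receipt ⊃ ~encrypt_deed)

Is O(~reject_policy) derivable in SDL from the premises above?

No

Premise 9 is O(~reject_policy ⊃ rotate_keys); even if O(rotate_keys) held, inferring O(~reject_policy) would be affirming the consequent — invalid.
No other premise forces O(~reject_policy). An ideal world satisfying every premise can still have ~reject_policy false, so O(~reject_policy) is not derivable.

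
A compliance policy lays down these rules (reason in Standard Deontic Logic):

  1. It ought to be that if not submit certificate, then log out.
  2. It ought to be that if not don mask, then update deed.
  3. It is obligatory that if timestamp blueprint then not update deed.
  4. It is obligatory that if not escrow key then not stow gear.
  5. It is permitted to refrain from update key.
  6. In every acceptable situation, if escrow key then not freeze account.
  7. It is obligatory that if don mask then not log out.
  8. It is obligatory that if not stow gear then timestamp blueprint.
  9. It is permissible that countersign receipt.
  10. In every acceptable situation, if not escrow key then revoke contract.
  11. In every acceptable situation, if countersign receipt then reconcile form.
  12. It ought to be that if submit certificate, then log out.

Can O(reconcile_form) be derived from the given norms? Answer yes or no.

Premise 11 is O(countersign_receipt → reconcile_form), but O(countersign_receipt) is not derivable from the premises (the permission P(countersign_receipt) asserts only ¬O(¬countersign_receipt), not O(countersign_receipt)), so it does not yield O(reconcile_form).
No other premise forces O(reconcile_form). An ideal world satisfying every premise can still have reconcile_form false, so O(reconcile_form) is not derivable.

No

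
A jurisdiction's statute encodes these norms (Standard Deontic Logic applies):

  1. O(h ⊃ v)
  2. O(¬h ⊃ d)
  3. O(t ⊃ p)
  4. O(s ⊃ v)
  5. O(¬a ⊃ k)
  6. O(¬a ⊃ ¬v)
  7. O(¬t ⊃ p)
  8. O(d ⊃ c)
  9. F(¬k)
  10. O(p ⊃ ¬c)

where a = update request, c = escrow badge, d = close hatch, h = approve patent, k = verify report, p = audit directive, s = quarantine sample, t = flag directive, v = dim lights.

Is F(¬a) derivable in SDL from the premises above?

Yes

Premises 3 and 7 are O(t ⊃ p) and O(¬t ⊃ p); every ideal world satisfies t or ¬t, so in either case p holds — hence O(p).
From O(p) and premise 10, O(p ⊃ ¬c), we obtain O(¬c).
The contrapositive of premise 8 (O(d ⊃ c)) is O(¬c ⊃ ¬d), and O(¬c) is already established, so O(¬d).
Premise 2, O(¬h ⊃ d), contraposes to O(¬d ⊃ h); with O(¬d) we get O(h).
Applying K to premise 1 (O(h ⊃ v)) and O(h) yields O(v).
Premise 6, O(¬a ⊃ ¬v), contraposes to O(v ⊃ a); with O(v) we get O(a).
Premises 4, 5, 9 do not contribute to this derivation.
So O(a) holds, i.e. F(¬a). The claim follows.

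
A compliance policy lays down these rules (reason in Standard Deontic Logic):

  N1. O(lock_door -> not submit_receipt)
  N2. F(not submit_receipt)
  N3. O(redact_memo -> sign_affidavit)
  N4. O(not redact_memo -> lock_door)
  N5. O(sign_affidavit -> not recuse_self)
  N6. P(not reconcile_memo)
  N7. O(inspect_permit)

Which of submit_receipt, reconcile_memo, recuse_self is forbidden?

Premise 2 is F(not submit_receipt), i.e. O(submit_receipt).
Premise 1 is O(lock_door -> not submit_receipt); contrapositively O(submit_receipt -> not lock_door). Since O(submit_receipt) holds, K gives O(not lock_door).
Premise 4, O(not redact_memo -> lock_door), contraposes to O(not lock_door -> redact_memo); with O(not lock_door) we get O(redact_memo).
Applying K to premise 3 (O(redact_memo -> sign_affidavit)) and O(redact_memo) yields O(sign_affidavit).
From O(sign_affidavit) and premise 5, O(sign_affidavit -> not recuse_self), we obtain O(not recuse_self).
So O(not recuse_self) holds, i.e. recuse_self is forbidden. None of the other listed options is forbidden under the premises.

recuse_self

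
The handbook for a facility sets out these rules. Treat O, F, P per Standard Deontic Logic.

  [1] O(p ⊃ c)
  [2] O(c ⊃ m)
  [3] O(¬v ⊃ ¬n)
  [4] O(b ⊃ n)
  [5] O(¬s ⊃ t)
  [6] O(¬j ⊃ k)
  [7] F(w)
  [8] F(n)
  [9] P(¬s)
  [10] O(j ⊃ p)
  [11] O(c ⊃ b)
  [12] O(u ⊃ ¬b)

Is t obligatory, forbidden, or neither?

Premise 5 is O(¬s ⊃ t), but O(¬s) is not derivable from the premises (the permission P(¬s) asserts only ¬O(s), not O(¬s)), so it does not yield O(t).
No premise or chain of K-axiom applications forces O(t), and none forces O(¬t). So t is neither obligatory nor forbidden under these norms.

Neither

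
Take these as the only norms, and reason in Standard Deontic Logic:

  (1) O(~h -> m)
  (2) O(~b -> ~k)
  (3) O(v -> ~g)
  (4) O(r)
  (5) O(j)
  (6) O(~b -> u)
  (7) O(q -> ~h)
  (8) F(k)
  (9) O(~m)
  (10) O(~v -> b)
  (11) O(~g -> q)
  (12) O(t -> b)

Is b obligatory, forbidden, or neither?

Obligatory

Premise 9 gives O(~m).
Premise 1, O(~h -> m), contraposes to O(~m -> h); with O(~m) we get O(h).
The contrapositive of premise 7 (O(q -> ~h)) is O(h -> ~q), and O(h) is already established, so O(~q).
Premise 11, O(~g -> q), contraposes to O(~q -> g); with O(~q) we get O(g).
Premise 3 is O(v -> ~g); contrapositively O(g -> ~v). Since O(g) holds, K gives O(~v).
With premise 10, O(~v -> b), the K-axiom yields O(b).
Premises 2, 4, 5, 6, 8, 12 do not contribute to this derivation.
Hence b is obligatory.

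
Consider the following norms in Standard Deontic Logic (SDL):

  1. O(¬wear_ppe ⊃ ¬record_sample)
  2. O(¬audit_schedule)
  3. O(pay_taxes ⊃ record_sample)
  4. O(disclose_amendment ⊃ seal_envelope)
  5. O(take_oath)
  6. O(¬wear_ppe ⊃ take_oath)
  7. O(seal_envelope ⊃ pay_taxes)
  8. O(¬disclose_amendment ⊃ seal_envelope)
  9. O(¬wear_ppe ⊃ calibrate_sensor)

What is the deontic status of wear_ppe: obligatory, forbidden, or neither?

Premises 4 and 8 are O(disclose_amendment ⊃ seal_envelope) and O(¬disclose_amendment ⊃ seal_envelope); every ideal world satisfies disclose_amendment or ¬disclose_amendment, so in either case seal_envelope holds — hence O(seal_envelope).
From O(seal_envelope) and premise 7, O(seal_envelope ⊃ pay_taxes), we obtain O(pay_taxes).
From O(pay_taxes) and premise 3, O(pay_taxes ⊃ record_sample), we obtain O(record_sample).
Premise 1, O(¬wear_ppe ⊃ ¬record_sample), contraposes to O(record_sample ⊃ wear_ppe); with O(record_sample) we get O(wear_ppe).
Premises 2, 5, 6, 9 do not contribute to this derivation.
Hence wear_ppe is obligatory.

Obligatory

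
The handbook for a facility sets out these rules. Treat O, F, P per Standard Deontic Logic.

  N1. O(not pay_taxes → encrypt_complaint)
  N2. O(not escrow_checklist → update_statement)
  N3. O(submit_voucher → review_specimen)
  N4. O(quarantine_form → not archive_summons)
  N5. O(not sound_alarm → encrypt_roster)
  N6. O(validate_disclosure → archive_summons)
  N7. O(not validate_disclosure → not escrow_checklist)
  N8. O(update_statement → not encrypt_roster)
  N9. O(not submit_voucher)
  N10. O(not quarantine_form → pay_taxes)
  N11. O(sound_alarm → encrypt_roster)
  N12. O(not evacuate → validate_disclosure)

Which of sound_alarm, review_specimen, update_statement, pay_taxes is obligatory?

pay_taxes

By case analysis on not sound_alarm: premise 5 gives O(not sound_alarm → encrypt_roster) and premise 11 gives O(sound_alarm → encrypt_roster), so O(encrypt_roster) either way.
Premise 8, O(update_statement → not encrypt_roster), contraposes to O(encrypt_roster → not update_statement); with O(encrypt_roster) we get O(not update_statement).
The contrapositive of premise 2 (O(not escrow_checklist → update_statement)) is O(not update_statement → escrow_checklist), and O(not update_statement) is already established, so O(escrow_checklist).
Premise 7, O(not validate_disclosure → not escrow_checklist), contraposes to O(escrow_checklist → validate_disclosure); with O(escrow_checklist) we get O(validate_disclosure).
Applying K to premise 6 (O(validate_disclosure → archive_summons)) and O(validate_disclosure) yields O(archive_summons).
Premise 4, O(quarantine_form → not archive_summons), contraposes to O(archive_summons → not quarantine_form); with O(archive_summons) we get O(not quarantine_form).
Premise 10 is O(not quarantine_form → pay_taxes); since O(not quarantine_form), deontic closure gives O(pay_taxes).
So O(pay_taxes) holds — pay_taxes is obligatory. None of the other listed options is made obligatory by any chain of premises.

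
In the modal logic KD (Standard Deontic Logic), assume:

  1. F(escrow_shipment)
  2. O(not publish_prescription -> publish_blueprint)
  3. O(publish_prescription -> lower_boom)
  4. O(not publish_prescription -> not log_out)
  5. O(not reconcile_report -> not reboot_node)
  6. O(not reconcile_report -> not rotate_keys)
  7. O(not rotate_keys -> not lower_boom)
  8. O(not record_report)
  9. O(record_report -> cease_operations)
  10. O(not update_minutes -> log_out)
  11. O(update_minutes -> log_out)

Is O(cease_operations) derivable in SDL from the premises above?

Premise 9 is O(record_report -> cease_operations), but O(record_report) is not derivable from the premises, so it does not yield O(cease_operations).
No other premise forces O(cease_operations). An ideal world satisfying every premise can still have cease_operations false, so O(cease_operations) is not derivable.

No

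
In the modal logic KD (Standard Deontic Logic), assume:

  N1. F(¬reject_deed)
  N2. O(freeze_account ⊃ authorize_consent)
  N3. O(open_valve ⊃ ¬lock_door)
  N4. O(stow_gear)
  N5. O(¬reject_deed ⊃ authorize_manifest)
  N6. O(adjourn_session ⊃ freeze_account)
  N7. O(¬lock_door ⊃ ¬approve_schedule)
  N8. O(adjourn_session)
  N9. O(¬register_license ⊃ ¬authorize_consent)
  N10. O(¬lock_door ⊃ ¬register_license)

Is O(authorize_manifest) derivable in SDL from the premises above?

Premise 5 is O(¬reject_deed ⊃ authorize_manifest), but O(¬reject_deed) is not derivable from the premises, so it does not yield O(authorize_manifest).
No other premise forces O(authorize_manifest). An ideal world satisfying every premise can still have authorize_manifest false, so O(authorize_manifest) is not derivable.

No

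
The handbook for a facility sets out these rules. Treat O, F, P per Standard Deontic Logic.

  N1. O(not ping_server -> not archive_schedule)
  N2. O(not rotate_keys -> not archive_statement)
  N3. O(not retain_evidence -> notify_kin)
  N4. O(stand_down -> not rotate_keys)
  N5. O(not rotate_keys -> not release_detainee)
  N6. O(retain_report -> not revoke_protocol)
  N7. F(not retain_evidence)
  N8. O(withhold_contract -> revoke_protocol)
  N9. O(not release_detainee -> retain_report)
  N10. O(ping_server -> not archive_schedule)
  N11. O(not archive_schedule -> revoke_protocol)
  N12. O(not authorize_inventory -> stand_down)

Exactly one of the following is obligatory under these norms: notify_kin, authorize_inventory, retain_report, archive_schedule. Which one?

authorize_inventory

Premises 1 and 10 cover both cases: O(not ping_server -> not archive_schedule) and O(ping_server -> not archive_schedule). Since not ping_server ∨ ping_server is a tautology, O(not archive_schedule) follows.
From O(not archive_schedule) and premise 11, O(not archive_schedule -> revoke_protocol), we obtain O(revoke_protocol).
The contrapositive of premise 6 (O(retain_report -> not revoke_protocol)) is O(revoke_protocol -> not retain_report), and O(revoke_protocol) is already established, so O(not retain_report).
The contrapositive of premise 9 (O(not release_detainee -> retain_report)) is O(not retain_report -> release_detainee), and O(not retain_report) is already established, so O(release_detainee).
Premise 5, O(not rotate_keys -> not release_detainee), contraposes to O(release_detainee -> rotate_keys); with O(release_detainee) we get O(rotate_keys).
Premise 4 is O(stand_down -> not rotate_keys); contrapositively O(rotate_keys -> not stand_down). Since O(rotate_keys) holds, K gives O(not stand_down).
Premise 12, O(not authorize_inventory -> stand_down), contraposes to O(not stand_down -> authorize_inventory); with O(not stand_down) we get O(authorize_inventory).
So O(authorize_inventory) holds — authorize_inventory is obligatory. None of the other listed options is made obligatory by any chain of premises.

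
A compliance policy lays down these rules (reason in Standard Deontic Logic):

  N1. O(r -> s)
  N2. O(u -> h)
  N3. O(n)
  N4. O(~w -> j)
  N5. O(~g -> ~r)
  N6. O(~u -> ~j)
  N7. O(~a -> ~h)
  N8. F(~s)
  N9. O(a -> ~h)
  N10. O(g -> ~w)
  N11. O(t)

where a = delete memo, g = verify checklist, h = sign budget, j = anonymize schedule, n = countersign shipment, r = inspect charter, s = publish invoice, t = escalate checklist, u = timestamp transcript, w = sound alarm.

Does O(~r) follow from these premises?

Yes

Premises 7 and 9 cover both cases: O(~a -> ~h) and O(a -> ~h). Since ~a ∨ a is a tautology, O(~h) follows.
Premise 2 is O(u -> h); contrapositively O(~h -> ~u). Since O(~h) holds, K gives O(~u).
Applying K to premise 6 (O(~u -> ~j)) and O(~u) yields O(~j).
Premise 4 is O(~w -> j); contrapositively O(~j -> w). Since O(~j) holds, K gives O(w).
Premise 10, O(g -> ~w), contraposes to O(w -> ~g); with O(w) we get O(~g).
From O(~g) and premise 5, O(~g -> ~r), we obtain O(~r).
Premises 1, 3, 8, 11 do not contribute to this derivation.
So O(~r) follows.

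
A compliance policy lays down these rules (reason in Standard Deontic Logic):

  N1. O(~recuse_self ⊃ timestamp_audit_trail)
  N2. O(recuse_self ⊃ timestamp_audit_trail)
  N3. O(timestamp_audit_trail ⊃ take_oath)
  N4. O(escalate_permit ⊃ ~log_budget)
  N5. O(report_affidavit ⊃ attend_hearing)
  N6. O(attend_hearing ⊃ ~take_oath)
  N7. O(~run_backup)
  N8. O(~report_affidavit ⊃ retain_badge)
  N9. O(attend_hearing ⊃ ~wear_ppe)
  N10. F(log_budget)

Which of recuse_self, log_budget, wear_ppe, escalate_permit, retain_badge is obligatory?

Premises 1 and 2 are O(~recuse_self ⊃ timestamp_audit_trail) and O(recuse_self ⊃ timestamp_audit_trail); every ideal world satisfies ~recuse_self or recuse_self, so in either case timestamp_audit_trail holds — hence O(timestamp_audit_trail).
Applying K to premise 3 (O(timestamp_audit_trail ⊃ take_oath)) and O(timestamp_audit_trail) yields O(take_oath).
Premise 6 is O(attend_hearing ⊃ ~take_oath); contrapositively O(take_oath ⊃ ~attend_hearing). Since O(take_oath) holds, K gives O(~attend_hearing).
The contrapositive of premise 5 (O(report_affidavit ⊃ attend_hearing)) is O(~attend_hearing ⊃ ~report_affidavit), and O(~attend_hearing) is already established, so O(~report_affidavit).
Premise 8 is O(~report_affidavit ⊃ retain_badge); since O(~report_affidavit), deontic closure gives O(retain_badge).
So O(retain_badge) holds — retain_badge is obligatory. None of the other listed options is made obligatory by any chain of premises.

retain_badge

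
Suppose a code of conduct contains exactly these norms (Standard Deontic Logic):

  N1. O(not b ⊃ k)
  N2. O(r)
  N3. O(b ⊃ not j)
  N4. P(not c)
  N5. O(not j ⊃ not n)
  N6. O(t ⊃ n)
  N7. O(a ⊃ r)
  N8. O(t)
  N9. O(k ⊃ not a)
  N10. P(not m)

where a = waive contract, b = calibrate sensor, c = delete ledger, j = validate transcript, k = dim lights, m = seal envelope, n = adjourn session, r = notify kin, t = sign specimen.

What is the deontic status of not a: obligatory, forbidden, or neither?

Obligatory

Premise 8 gives O(t).
Applying K to premise 6 (O(t ⊃ n)) and O(t) yields O(n).
The contrapositive of premise 5 (O(not j ⊃ not n)) is O(n ⊃ j), and O(n) is already established, so O(j).
The contrapositive of premise 3 (O(b ⊃ not j)) is O(j ⊃ not b), and O(j) is already established, so O(not b).
From O(not b) and premise 1, O(not b ⊃ k), we obtain O(k).
Applying K to premise 9 (O(k ⊃ not a)) and O(k) yields O(not a).
Premises 2, 4, 7, 10 do not contribute to this derivation.
Hence not a is obligatory.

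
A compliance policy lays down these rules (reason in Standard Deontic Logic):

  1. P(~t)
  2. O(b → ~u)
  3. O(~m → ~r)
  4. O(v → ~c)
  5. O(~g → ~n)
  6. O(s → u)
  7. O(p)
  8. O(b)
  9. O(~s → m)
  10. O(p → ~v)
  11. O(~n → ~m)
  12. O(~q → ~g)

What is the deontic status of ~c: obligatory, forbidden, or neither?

Neither

Premise 4 is O(v → ~c), but O(v) is not derivable from the premises, so it does not yield O(~c).
No premise or chain of K-axiom applications forces O(~c), and none forces O(c). So ~c is neither obligatory nor forbidden under these norms.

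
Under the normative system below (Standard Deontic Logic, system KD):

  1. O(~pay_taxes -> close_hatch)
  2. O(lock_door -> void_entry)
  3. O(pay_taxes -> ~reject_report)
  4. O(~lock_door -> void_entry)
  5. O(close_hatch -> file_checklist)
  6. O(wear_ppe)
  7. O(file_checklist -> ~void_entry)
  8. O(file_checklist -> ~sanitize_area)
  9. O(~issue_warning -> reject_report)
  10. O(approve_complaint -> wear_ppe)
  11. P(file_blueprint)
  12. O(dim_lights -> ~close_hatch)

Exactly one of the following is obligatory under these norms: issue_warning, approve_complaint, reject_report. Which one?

Premises 4 and 2 are O(~lock_door -> void_entry) and O(lock_door -> void_entry); every ideal world satisfies ~lock_door or lock_door, so in either case void_entry holds — hence O(void_entry).
Premise 7, O(file_checklist -> ~void_entry), contraposes to O(void_entry -> ~file_checklist); with O(void_entry) we get O(~file_checklist).
The contrapositive of premise 5 (O(close_hatch -> file_checklist)) is O(~file_checklist -> ~close_hatch), and O(~file_checklist) is already established, so O(~close_hatch).
Premise 1 is O(~pay_taxes -> close_hatch); contrapositively O(~close_hatch -> pay_taxes). Since O(~close_hatch) holds, K gives O(pay_taxes).
Applying K to premise 3 (O(pay_taxes -> ~reject_report)) and O(pay_taxes) yields O(~reject_report).
Premise 9, O(~issue_warning -> reject_report), contraposes to O(~reject_report -> issue_warning); with O(~reject_report) we get O(issue_warning).
So O(issue_warning) holds — issue_warning is obligatory. None of the other listed options is made obligatory by any chain of premises.

issue_warning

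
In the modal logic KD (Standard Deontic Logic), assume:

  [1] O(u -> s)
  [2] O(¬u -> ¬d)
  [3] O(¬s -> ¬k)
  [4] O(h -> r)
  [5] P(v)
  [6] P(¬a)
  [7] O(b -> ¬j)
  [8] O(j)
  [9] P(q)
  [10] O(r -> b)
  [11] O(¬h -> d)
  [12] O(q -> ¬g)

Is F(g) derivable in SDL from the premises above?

No

Premise 12 is O(q -> ¬g), but O(q) is not derivable from the premises (the permission P(q) asserts only ¬O(¬q), not O(q)), so it does not yield O(¬g).
No other premise forces O(¬g). An ideal world satisfying every premise can still have g true, so F(g) is not derivable.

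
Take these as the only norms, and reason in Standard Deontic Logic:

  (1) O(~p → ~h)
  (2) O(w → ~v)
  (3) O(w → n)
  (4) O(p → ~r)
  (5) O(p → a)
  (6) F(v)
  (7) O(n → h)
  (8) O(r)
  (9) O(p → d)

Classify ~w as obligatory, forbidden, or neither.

From premise 8 we have O(r).
Premise 4, O(p → ~r), contraposes to O(r → ~p); with O(r) we get O(~p).
Premise 1 is O(~p → ~h); since O(~p), deontic closure gives O(~h).
Premise 7, O(n → h), contraposes to O(~h → ~n); with O(~h) we get O(~n).
Premise 3 is O(w → n); contrapositively O(~n → ~w). Since O(~n) holds, K gives O(~w).
Premises 2, 5, 6, 9 do not contribute to this derivation.
Hence ~w is obligatory.

Obligatory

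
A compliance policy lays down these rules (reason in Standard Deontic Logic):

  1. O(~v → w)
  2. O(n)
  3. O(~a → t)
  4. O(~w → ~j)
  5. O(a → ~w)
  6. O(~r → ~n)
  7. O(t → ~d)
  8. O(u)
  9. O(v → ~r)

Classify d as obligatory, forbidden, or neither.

Forbidden

Premise 2 states O(n) outright.
The contrapositive of premise 6 (O(~r → ~n)) is O(n → r), and O(n) is already established, so O(r).
Premise 9, O(v → ~r), contraposes to O(r → ~v); with O(r) we get O(~v).
From O(~v) and premise 1, O(~v → w), we obtain O(w).
The contrapositive of premise 5 (O(a → ~w)) is O(w → ~a), and O(w) is already established, so O(~a).
With premise 3, O(~a → t), the K-axiom yields O(t).
With premise 7, O(t → ~d), the K-axiom yields O(~d).
Premises 4, 8 do not contribute to this derivation.
Thus O(~d), which is F(d): d is forbidden.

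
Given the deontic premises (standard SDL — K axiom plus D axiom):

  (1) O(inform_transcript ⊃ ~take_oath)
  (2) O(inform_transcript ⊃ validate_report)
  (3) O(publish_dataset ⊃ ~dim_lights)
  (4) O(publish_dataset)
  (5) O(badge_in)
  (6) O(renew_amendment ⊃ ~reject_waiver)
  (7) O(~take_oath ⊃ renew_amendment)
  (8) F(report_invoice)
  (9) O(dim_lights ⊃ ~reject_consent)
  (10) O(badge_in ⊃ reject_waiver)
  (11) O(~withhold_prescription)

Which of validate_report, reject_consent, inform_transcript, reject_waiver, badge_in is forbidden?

inform_transcript

Premise 5 states O(badge_in) outright.
From O(badge_in) and premise 10, O(badge_in ⊃ reject_waiver), we obtain O(reject_waiver).
Premise 6 is O(renew_amendment ⊃ ~reject_waiver); contrapositively O(reject_waiver ⊃ ~renew_amendment). Since O(reject_waiver) holds, K gives O(~renew_amendment).
Premise 7, O(~take_oath ⊃ renew_amendment), contraposes to O(~renew_amendment ⊃ take_oath); with O(~renew_amendment) we get O(take_oath).
Premise 1 is O(inform_transcript ⊃ ~take_oath); contrapositively O(take_oath ⊃ ~inform_transcript). Since O(take_oath) holds, K gives O(~inform_transcript).
So O(~inform_transcript) holds, i.e. inform_transcript is forbidden. None of the other listed options is forbidden under the premises.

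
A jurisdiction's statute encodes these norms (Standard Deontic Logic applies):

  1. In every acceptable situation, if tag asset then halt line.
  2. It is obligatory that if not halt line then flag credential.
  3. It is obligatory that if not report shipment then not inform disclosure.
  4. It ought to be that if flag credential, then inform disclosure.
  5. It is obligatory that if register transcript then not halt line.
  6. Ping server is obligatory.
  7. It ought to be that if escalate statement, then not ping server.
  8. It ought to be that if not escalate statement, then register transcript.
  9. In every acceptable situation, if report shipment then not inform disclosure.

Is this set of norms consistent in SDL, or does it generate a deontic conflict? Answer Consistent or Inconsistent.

Inconsistent

Premises 9 and 3 cover both cases: O(report_shipment → ¬inform_disclosure) and O(¬report_shipment → ¬inform_disclosure). Since report_shipment ∨ ¬report_shipment is a tautology, O(¬inform_disclosure) follows.
Premise 4, O(flag_credential → inform_disclosure), contraposes to O(¬inform_disclosure → ¬flag_credential); with O(¬inform_disclosure) we get O(¬flag_credential).
Premise 2, O(¬halt_line → flag_credential), contraposes to O(¬flag_credential → halt_line); with O(¬flag_credential) we get O(halt_line).
Premise 5 is O(register_transcript → ¬halt_line); contrapositively O(halt_line → ¬register_transcript). Since O(halt_line) holds, K gives O(¬register_transcript).
Premise 8 is O(¬escalate_statement → register_transcript); contrapositively O(¬register_transcript → escalate_statement). Since O(¬register_transcript) holds, K gives O(escalate_statement).
With premise 7, O(escalate_statement → ¬ping_server), the K-axiom yields O(¬ping_server).
Yet premise 6 states O(ping_server).
We now have both O(¬ping_server) and O(ping_server) — ping_server is simultaneously obligatory and forbidden, violating the D-axiom.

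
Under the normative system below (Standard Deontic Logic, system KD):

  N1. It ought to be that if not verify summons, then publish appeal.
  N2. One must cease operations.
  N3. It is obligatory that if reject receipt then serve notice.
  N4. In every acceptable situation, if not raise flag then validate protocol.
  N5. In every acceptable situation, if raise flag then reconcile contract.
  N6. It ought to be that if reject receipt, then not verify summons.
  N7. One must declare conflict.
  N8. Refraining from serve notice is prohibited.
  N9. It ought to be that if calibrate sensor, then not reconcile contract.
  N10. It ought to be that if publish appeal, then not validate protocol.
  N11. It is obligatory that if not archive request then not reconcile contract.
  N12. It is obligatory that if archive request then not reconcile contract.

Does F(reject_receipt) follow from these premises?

Premises 11 and 12 cover both cases: O(¬archive_request → ¬reconcile_contract) and O(archive_request → ¬reconcile_contract). Since ¬archive_request ∨ archive_request is a tautology, O(¬reconcile_contract) follows.
Premise 5, O(raise_flag → reconcile_contract), contraposes to O(¬reconcile_contract → ¬raise_flag); with O(¬reconcile_contract) we get O(¬raise_flag).
With premise 4, O(¬raise_flag → validate_protocol), the K-axiom yields O(validate_protocol).
The contrapositive of premise 10 (O(publish_appeal → ¬validate_protocol)) is O(validate_protocol → ¬publish_appeal), and O(validate_protocol) is already established, so O(¬publish_appeal).
The contrapositive of premise 1 (O(¬verify_summons → publish_appeal)) is O(¬publish_appeal → verify_summons), and O(¬publish_appeal) is already established, so O(verify_summons).
Premise 6, O(reject_receipt → ¬verify_summons), contraposes to O(verify_summons → ¬reject_receipt); with O(verify_summons) we get O(¬reject_receipt).
Premises 2, 3, 7, 8, 9 do not contribute to this derivation.
So O(¬reject_receipt) holds, i.e. F(reject_receipt). The claim follows.

Yes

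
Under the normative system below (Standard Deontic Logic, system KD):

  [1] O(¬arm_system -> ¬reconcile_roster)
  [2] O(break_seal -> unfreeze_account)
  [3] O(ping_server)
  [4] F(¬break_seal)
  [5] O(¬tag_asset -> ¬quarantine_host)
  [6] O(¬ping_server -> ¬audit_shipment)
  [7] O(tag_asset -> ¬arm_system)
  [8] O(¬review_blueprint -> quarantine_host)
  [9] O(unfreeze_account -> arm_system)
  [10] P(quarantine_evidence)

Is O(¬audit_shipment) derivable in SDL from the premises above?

Premise 6 is O(¬ping_server -> ¬audit_shipment), but O(¬ping_server) is not derivable from the premises, so it does not yield O(¬audit_shipment).
No other premise forces O(¬audit_shipment). An ideal world satisfying every premise can still have ¬audit_shipment false, so O(¬audit_shipment) is not derivable.

No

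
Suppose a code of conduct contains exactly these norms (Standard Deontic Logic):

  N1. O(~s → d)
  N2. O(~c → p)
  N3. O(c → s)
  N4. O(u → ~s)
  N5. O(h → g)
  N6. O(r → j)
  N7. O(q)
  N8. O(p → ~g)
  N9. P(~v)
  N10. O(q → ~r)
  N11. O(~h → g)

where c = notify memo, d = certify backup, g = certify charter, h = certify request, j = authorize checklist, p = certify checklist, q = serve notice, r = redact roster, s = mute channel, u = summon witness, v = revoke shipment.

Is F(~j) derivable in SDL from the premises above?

Premise 6 is O(r → j), but O(r) is not derivable from the premises, so it does not yield O(j).
No other premise forces O(j). An ideal world satisfying every premise can still have ~j true, so F(~j) is not derivable.

No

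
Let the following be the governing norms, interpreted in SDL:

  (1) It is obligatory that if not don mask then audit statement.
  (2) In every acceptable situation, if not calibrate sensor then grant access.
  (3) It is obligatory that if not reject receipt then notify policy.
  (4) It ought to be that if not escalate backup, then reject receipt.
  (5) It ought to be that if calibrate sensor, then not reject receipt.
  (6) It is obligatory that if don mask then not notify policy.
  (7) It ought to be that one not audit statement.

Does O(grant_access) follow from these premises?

Yes

Premise 7 gives O(¬audit_statement).
The contrapositive of premise 1 (O(¬don_mask → audit_statement)) is O(¬audit_statement → don_mask), and O(¬audit_statement) is already established, so O(don_mask).
From O(don_mask) and premise 6, O(don_mask → ¬notify_policy), we obtain O(¬notify_policy).
Premise 3, O(¬reject_receipt → notify_policy), contraposes to O(¬notify_policy → reject_receipt); with O(¬notify_policy) we get O(reject_receipt).
The contrapositive of premise 5 (O(calibrate_sensor → ¬reject_receipt)) is O(reject_receipt → ¬calibrate_sensor), and O(reject_receipt) is already established, so O(¬calibrate_sensor).
Applying K to premise 2 (O(¬calibrate_sensor → grant_access)) and O(¬calibrate_sensor) yields O(grant_access).
Premise 4 does not contribute to this derivation.
So O(grant_access) follows.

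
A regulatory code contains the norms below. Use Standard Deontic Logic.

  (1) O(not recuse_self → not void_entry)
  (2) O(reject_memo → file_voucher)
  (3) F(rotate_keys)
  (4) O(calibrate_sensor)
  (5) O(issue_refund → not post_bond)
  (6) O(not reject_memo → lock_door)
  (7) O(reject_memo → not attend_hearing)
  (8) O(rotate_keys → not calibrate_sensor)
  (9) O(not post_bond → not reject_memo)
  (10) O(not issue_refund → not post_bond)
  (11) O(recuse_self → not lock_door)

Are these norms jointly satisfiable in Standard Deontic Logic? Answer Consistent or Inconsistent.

Premise 8 is O(rotate_keys → not calibrate_sensor), but O(rotate_keys) is not derivable from the premises, so it does not yield O(not calibrate_sensor).
So O(not calibrate_sensor) is not derivable, and the apparent clash with O(calibrate_sensor) does not arise.
A world satisfying every obligation exists (e.g. attend_hearing=false, calibrate_sensor=true, file_voucher=false, issue_refund=false, lock_door=true, post_bond=false, recuse_self=false, reject_memo=false, rotate_keys=false, void_entry=false); no atom is both obligatory and forbidden, so the set is consistent.

Consistent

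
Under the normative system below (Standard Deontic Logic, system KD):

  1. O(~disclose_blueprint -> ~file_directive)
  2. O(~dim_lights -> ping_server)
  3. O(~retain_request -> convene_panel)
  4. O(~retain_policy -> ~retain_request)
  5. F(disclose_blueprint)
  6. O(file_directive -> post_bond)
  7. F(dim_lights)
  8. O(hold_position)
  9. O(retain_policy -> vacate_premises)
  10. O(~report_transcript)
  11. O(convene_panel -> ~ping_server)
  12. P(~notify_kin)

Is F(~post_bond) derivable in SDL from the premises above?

No

Premise 6 is O(file_directive -> post_bond), but O(file_directive) is not derivable from the premises, so it does not yield O(post_bond).
No other premise forces O(post_bond). An ideal world satisfying every premise can still have ~post_bond true, so F(~post_bond) is not derivable.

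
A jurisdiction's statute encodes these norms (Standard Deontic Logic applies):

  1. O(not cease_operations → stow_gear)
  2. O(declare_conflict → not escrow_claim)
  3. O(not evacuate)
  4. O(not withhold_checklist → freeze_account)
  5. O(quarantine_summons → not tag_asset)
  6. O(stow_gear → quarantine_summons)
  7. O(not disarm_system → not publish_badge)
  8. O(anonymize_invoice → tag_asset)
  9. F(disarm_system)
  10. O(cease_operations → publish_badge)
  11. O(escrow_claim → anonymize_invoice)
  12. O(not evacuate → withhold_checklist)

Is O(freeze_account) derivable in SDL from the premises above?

Premise 4 is O(not withhold_checklist → freeze_account), but O(not withhold_checklist) is not derivable from the premises, so it does not yield O(freeze_account).
No other premise forces O(freeze_account). An ideal world satisfying every premise can still have freeze_account false, so O(freeze_account) is not derivable.

No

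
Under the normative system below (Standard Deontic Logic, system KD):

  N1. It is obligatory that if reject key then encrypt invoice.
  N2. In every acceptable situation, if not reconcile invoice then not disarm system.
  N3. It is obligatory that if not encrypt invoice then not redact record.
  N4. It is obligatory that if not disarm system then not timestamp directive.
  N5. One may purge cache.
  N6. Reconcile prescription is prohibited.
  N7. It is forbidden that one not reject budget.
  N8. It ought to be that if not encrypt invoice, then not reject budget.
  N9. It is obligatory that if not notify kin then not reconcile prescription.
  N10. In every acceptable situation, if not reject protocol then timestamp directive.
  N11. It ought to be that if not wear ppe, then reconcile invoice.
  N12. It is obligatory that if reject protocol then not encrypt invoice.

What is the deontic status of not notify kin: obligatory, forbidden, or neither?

Premise 9 is O(¬notify_kin → ¬reconcile_prescription); even if O(¬reconcile_prescription) held, inferring O(¬notify_kin) would be affirming the consequent — invalid.
No premise or chain of K-axiom applications forces O(¬notify_kin), and none forces O(notify_kin). So ¬notify_kin is neither obligatory nor forbidden under these norms.

Neither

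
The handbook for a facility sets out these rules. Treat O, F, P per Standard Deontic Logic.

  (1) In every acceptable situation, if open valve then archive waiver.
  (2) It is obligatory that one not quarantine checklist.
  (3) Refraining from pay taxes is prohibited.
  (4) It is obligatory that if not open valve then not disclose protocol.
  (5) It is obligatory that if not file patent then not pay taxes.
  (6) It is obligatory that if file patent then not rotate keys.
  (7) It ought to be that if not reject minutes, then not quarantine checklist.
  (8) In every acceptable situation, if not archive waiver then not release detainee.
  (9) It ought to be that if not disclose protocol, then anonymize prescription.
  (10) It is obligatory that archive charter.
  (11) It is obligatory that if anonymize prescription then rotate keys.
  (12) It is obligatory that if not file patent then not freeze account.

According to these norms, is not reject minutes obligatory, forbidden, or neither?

Neither

Premise 7 is O(¬reject_minutes → ¬quarantine_checklist); even if O(¬quarantine_checklist) held, inferring O(¬reject_minutes) would be affirming the consequent — invalid.
No premise or chain of K-axiom applications forces O(¬reject_minutes), and none forces O(reject_minutes). So ¬reject_minutes is neither obligatory nor forbidden under these norms.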